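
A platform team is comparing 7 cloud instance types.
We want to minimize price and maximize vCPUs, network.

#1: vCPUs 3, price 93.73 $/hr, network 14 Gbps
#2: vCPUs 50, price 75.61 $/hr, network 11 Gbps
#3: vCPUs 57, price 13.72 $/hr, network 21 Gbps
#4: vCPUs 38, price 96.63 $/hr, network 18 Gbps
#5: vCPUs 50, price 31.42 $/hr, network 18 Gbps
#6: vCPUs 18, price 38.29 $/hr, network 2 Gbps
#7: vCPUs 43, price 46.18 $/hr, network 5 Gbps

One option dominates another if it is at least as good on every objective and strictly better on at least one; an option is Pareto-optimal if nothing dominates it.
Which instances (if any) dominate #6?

#3, #5

#3: vCPUs 57≥18, price 13.72≤38.29, network 21≥2 — dominates #6.
#5: vCPUs 50≥18, price 31.42≤38.29, network 18≥2 — dominates #6.
Others (#1, #2, #4, #7) are each worse than #6 on at least one objective.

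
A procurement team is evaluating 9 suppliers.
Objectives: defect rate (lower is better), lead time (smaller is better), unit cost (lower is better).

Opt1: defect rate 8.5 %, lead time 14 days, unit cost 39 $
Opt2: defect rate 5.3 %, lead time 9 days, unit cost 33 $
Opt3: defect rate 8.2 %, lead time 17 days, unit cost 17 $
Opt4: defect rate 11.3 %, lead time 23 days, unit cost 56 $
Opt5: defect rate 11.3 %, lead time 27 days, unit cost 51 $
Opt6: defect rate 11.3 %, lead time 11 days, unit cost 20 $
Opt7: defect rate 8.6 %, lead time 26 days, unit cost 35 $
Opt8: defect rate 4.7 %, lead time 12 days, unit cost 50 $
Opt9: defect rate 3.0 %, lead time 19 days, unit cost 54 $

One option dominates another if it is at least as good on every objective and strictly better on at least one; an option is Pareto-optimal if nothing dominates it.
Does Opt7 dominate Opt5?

Opt7 vs Opt5: defect rate 8.6≤11.3, lead time 26≤27, unit cost 35≤51 — Opt7 is at least as good on every objective with at least one strict improvement.

Yes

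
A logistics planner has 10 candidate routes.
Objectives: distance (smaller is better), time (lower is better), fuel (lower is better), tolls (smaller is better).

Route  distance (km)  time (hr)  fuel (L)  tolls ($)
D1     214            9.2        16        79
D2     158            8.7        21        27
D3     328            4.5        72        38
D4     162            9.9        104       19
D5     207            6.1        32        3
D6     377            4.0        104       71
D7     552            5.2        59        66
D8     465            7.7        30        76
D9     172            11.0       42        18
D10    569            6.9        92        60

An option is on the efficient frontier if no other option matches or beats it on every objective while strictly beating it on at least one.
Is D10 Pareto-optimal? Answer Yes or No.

D3 vs D10: distance 328≤569, time 4.5≤6.9, fuel 72≤92, tolls 38≤60 — D3 is at least as good on every objective and strictly better on at least one, so D3 dominates D10.

No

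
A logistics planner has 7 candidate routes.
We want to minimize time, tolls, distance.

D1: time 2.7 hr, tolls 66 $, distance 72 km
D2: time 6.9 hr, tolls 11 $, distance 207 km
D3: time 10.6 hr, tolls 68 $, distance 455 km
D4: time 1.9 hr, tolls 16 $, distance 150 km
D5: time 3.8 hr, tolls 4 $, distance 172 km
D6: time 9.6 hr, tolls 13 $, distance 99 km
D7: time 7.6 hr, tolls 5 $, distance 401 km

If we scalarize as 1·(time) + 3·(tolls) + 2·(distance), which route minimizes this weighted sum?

D6

D1: 1·2.7 + 3·66 + 2·72 = 344.7
D2: 1·6.9 + 3·11 + 2·207 = 453.9
D3: 1·10.6 + 3·68 + 2·455 = 1124.6
D4: 1·1.9 + 3·16 + 2·150 = 349.9
D5: 1·3.8 + 3·4 + 2·172 = 359.8
D6: 1·9.6 + 3·13 + 2·99 = 246.6
D7: 1·7.6 + 3·5 + 2·401 = 824.6
Lowest: D6 at 246.6.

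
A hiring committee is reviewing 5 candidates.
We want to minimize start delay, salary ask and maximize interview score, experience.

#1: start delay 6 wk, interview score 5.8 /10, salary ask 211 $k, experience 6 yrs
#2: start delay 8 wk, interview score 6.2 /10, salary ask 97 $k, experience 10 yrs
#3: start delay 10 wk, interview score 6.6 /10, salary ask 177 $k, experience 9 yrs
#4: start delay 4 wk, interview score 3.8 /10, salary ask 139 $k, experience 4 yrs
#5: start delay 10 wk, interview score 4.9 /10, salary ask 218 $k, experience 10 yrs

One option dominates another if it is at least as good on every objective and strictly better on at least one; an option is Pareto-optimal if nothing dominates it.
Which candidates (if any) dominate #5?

#2: start delay 8≤10, interview score 6.2≥4.9, salary ask 97≤218, experience 10≥10 — dominates #5.
Others (#1, #3, #4) are each worse than #5 on at least one objective.

#2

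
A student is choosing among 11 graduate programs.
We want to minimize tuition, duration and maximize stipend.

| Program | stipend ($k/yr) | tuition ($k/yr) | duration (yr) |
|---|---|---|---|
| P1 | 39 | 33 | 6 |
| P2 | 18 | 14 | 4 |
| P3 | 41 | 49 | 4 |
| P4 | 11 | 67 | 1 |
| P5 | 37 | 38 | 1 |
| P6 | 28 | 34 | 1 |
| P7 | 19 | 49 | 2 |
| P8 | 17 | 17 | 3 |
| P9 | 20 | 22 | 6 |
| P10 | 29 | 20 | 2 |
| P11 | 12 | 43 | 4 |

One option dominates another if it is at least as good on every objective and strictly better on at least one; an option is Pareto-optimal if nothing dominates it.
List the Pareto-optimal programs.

P1, P2, P3, P5, P6, P8, P10

P1: not dominated.
P2: not dominated (best tuition).
P3: not dominated (best stipend).
P4: dominated by P5 (stipend 37≥11, tuition 38≤67, duration 1≤1).
P5: not dominated.
P6: not dominated.
P7: dominated by P5 (stipend 37≥19, tuition 38≤49, duration 1≤2).
P8: not dominated.
P9: dominated by P10 (stipend 29≥20, tuition 20≤22, duration 2≤6).
P10: not dominated.
P11: dominated by P2 (stipend 18≥12, tuition 14≤43, duration 4≤4).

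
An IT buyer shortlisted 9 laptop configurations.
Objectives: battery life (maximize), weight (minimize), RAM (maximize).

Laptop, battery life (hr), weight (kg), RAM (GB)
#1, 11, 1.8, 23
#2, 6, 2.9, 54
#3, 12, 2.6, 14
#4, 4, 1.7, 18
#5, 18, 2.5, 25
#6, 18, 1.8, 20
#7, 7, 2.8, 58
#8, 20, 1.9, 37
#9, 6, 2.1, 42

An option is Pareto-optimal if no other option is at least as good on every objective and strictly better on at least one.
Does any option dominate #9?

No

#1: worse on RAM (23 vs 42).
#2: worse on weight (2.9 vs 2.1).
#3: worse on weight (2.6 vs 2.1).
#4: worse on battery life (4 vs 6).
#5: worse on weight (2.5 vs 2.1).
#6: worse on RAM (20 vs 42).
#7: worse on weight (2.8 vs 2.1).
#8: worse on RAM (37 vs 42).
No option is at least as good as #9 on every objective and strictly better on one.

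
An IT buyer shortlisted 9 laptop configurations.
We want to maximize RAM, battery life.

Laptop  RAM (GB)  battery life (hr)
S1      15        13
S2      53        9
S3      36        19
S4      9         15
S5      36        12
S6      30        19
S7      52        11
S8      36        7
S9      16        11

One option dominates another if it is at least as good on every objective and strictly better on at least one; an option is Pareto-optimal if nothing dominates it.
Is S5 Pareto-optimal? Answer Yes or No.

No

S3 vs S5: RAM 36≥36, battery life 19≥12 — S3 is at least as good on every objective and strictly better on at least one, so S3 dominates S5.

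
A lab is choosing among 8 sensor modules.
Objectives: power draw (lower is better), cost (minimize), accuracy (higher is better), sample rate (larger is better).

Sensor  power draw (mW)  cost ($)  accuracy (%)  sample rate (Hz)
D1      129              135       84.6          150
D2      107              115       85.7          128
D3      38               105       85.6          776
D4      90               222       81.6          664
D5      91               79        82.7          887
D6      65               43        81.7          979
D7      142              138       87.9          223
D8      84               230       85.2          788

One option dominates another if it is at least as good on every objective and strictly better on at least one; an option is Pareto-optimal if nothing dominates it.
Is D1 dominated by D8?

D8 vs D1: D8 is worse on cost (230 vs 135), so it does not dominate D1.

No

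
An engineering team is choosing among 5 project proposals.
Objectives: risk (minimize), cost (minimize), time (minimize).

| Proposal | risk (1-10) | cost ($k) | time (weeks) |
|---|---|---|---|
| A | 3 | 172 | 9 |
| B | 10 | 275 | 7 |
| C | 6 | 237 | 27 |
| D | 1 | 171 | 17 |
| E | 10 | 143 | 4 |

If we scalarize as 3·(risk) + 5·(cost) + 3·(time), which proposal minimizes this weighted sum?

A: 3·3 + 5·172 + 3·9 = 896
B: 3·10 + 5·275 + 3·7 = 1426
C: 3·6 + 5·237 + 3·27 = 1284
D: 3·1 + 5·171 + 3·17 = 909
E: 3·10 + 5·143 + 3·4 = 757
Lowest: E at 757.

E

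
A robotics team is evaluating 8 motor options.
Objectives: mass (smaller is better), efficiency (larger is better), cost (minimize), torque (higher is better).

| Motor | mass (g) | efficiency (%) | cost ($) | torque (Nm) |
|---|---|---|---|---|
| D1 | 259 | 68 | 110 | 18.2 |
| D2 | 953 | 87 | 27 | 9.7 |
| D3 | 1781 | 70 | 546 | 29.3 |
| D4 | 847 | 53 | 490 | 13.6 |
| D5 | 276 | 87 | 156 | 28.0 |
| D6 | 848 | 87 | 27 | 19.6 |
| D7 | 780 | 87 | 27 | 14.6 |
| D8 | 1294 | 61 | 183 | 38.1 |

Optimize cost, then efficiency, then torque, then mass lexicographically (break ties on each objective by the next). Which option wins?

D6

First minimize cost: best is 27, kept {D2, D6, D7}.
Then maximize efficiency: best is 87, kept {D2, D6, D7}.
Then maximize torque: best is 19.6, kept {D6}.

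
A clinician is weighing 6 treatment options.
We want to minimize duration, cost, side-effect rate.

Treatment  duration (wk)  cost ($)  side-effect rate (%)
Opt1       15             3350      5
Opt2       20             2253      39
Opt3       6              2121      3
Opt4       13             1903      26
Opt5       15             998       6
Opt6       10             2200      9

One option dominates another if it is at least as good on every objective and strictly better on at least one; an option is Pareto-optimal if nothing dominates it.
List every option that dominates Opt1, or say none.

Opt3: duration 6≤15, cost 2121≤3350, side-effect rate 3≤5 — dominates Opt1.
Others (Opt2, Opt4, Opt5, Opt6) are each worse than Opt1 on at least one objective.

Opt3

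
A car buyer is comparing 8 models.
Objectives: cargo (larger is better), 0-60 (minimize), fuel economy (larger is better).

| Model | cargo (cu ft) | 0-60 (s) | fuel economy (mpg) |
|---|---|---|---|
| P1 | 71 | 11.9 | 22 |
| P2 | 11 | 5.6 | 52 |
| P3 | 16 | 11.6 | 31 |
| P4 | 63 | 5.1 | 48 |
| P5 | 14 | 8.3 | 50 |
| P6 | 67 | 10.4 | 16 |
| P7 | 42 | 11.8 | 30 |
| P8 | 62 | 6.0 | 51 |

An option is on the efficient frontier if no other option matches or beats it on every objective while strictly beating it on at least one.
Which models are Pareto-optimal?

P1, P2, P4, P6, P8

P1: not dominated (best cargo).
P2: not dominated (best fuel economy).
P3: dominated by P4 (cargo 63≥16, 0-60 5.1≤11.6, fuel economy 48≥31).
P4: not dominated (best 0-60).
P5: dominated by P8 (cargo 62≥14, 0-60 6.0≤8.3, fuel economy 51≥50).
P6: not dominated.
P7: dominated by P4 (cargo 63≥42, 0-60 5.1≤11.8, fuel economy 48≥30).
P8: not dominated.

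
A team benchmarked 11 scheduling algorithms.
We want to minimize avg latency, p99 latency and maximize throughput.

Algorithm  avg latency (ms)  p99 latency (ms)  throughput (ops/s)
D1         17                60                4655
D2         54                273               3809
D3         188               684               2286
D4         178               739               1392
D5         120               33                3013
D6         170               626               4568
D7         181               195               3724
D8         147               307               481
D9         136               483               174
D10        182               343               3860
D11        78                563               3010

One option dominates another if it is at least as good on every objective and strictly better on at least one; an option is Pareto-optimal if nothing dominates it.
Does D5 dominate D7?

D5 vs D7: D5 is worse on throughput (3013 vs 3724), so it does not dominate D7.

No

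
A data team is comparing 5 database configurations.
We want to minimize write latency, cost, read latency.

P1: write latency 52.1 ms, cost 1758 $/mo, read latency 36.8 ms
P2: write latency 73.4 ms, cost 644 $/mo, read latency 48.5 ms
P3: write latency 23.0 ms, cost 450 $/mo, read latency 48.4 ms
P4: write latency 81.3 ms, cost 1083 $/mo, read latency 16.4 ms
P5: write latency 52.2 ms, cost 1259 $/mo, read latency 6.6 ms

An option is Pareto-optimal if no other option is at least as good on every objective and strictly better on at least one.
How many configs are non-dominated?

P1: not dominated.
P2: dominated by P3 (write latency 23.0≤73.4, cost 450≤644, read latency 48.4≤48.5).
P3: not dominated (best write latency).
P4: not dominated.
P5: not dominated (best read latency).
Pareto-optimal: P1, P3, P4, P5 → 4.

4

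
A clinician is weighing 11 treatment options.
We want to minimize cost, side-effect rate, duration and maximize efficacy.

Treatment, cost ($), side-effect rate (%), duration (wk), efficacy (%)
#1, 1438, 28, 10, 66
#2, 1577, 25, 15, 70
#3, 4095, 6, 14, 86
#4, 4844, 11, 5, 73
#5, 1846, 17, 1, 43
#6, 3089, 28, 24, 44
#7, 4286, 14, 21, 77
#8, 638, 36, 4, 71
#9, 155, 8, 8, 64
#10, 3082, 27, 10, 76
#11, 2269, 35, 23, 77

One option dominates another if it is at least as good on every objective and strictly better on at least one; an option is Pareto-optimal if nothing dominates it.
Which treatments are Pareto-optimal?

#1, #2, #3, #4, #5, #8, #9, #10, #11

#1: not dominated.
#2: not dominated.
#3: not dominated (best side-effect rate).
#4: not dominated.
#5: not dominated (best duration).
#6: dominated by #1 (cost 1438≤3089, side-effect rate 28≤28, duration 10≤24, efficacy 66≥44).
#7: dominated by #3 (cost 4095≤4286, side-effect rate 6≤14, duration 14≤21, efficacy 86≥77).
#8: not dominated.
#9: not dominated (best cost).
#10: not dominated.
#11: not dominated.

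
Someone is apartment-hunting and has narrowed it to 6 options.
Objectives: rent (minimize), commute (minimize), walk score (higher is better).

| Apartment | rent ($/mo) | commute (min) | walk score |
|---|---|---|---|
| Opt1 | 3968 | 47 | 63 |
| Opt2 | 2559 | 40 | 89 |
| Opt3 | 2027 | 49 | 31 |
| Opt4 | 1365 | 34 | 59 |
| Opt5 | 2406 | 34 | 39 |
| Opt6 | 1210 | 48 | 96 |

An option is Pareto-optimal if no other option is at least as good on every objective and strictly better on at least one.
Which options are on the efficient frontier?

Opt1: dominated by Opt2 (rent 2559≤3968, commute 40≤47, walk score 89≥63).
Opt2: not dominated.
Opt3: dominated by Opt4 (rent 1365≤2027, commute 34≤49, walk score 59≥31).
Opt4: not dominated.
Opt5: dominated by Opt4 (rent 1365≤2406, commute 34≤34, walk score 59≥39).
Opt6: not dominated (best rent).

Opt2, Opt4, Opt6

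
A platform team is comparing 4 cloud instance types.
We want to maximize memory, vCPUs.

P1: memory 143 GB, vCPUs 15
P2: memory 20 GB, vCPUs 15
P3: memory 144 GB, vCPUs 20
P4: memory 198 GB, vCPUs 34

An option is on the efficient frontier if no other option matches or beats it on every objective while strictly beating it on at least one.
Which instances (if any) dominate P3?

P4

P4: memory 198≥144, vCPUs 34≥20 — dominates P3.
Others (P1, P2) are each worse than P3 on at least one objective.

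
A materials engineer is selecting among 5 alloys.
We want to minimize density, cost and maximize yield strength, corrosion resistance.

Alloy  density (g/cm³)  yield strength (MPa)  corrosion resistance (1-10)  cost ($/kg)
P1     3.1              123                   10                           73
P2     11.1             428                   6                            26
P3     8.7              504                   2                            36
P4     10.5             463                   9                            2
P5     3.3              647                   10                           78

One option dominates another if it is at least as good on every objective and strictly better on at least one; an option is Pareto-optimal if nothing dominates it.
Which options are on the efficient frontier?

P1: not dominated (best density).
P2: dominated by P4 (density 10.5≤11.1, yield strength 463≥428, corrosion resistance 9≥6, cost 2≤26).
P3: not dominated.
P4: not dominated (best cost).
P5: not dominated (best yield strength).

P1, P3, P4, P5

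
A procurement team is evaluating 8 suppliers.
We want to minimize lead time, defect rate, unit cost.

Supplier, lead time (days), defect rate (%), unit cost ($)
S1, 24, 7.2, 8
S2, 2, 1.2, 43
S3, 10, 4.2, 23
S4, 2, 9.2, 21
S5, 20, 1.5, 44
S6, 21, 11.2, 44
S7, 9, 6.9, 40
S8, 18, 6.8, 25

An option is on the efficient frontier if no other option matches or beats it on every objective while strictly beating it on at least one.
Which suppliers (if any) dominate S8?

S3

S3: lead time 10≤18, defect rate 4.2≤6.8, unit cost 23≤25 — dominates S8.
Others (S1, S2, S4, S5, S6, S7) are each worse than S8 on at least one objective.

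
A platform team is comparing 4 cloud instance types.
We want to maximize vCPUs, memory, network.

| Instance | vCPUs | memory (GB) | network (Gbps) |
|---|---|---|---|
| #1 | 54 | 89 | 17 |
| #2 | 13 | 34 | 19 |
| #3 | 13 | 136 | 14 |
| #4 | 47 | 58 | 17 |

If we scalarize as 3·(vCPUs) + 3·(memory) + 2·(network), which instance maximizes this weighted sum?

#1: 3·54 + 3·89 + 2·17 = 463
#2: 3·13 + 3·34 + 2·19 = 179
#3: 3·13 + 3·136 + 2·14 = 475
#4: 3·47 + 3·58 + 2·17 = 349
Highest: #3 at 475.

#3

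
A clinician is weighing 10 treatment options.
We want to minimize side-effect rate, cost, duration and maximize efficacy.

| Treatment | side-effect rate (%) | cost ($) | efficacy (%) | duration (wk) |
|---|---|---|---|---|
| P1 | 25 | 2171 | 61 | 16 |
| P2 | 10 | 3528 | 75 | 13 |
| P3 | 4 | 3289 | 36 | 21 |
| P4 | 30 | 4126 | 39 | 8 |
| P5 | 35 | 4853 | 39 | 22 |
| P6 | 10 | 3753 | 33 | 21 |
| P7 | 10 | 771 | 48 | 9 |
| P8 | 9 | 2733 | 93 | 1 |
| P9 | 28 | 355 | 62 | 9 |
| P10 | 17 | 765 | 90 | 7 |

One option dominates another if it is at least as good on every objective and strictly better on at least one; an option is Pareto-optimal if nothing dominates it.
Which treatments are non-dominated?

P1: dominated by P10 (side-effect rate 17≤25, cost 765≤2171, efficacy 90≥61, duration 7≤16).
P2: dominated by P8 (side-effect rate 9≤10, cost 2733≤3528, efficacy 93≥75, duration 1≤13).
P3: not dominated (best side-effect rate).
P4: dominated by P8 (side-effect rate 9≤30, cost 2733≤4126, efficacy 93≥39, duration 1≤8).
P5: dominated by P1 (side-effect rate 25≤35, cost 2171≤4853, efficacy 61≥39, duration 16≤22).
P6: dominated by P2 (side-effect rate 10≤10, cost 3528≤3753, efficacy 75≥33, duration 13≤21).
P7: not dominated.
P8: not dominated (best efficacy).
P9: not dominated (best cost).
P10: not dominated.

P3, P7, P8, P9, P10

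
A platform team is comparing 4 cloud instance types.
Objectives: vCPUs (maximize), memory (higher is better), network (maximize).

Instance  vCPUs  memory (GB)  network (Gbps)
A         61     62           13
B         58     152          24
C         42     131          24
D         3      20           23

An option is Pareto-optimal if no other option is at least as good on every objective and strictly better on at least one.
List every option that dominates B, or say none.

none

A: worse on memory (62 vs 152).
C: worse on vCPUs (42 vs 58).
D: worse on vCPUs (3 vs 58).
No option dominates B.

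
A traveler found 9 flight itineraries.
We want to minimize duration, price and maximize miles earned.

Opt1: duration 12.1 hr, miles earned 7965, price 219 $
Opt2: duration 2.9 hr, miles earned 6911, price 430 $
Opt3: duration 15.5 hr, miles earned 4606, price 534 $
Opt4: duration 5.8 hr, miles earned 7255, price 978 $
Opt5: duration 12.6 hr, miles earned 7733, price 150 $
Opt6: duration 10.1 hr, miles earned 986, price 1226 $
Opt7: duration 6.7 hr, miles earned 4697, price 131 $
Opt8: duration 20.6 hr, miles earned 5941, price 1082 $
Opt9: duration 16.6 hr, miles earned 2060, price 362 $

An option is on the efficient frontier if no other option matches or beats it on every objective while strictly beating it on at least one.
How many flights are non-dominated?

5

Opt1: not dominated (best miles earned).
Opt2: not dominated (best duration).
Opt3: dominated by Opt1 (duration 12.1≤15.5, miles earned 7965≥4606, price 219≤534).
Opt4: not dominated.
Opt5: not dominated.
Opt6: dominated by Opt2 (duration 2.9≤10.1, miles earned 6911≥986, price 430≤1226).
Opt7: not dominated (best price).
Opt8: dominated by Opt1 (duration 12.1≤20.6, miles earned 7965≥5941, price 219≤1082).
Opt9: dominated by Opt1 (duration 12.1≤16.6, miles earned 7965≥2060, price 219≤362).
Pareto-optimal: Opt1, Opt2, Opt4, Opt5, Opt7 → 5.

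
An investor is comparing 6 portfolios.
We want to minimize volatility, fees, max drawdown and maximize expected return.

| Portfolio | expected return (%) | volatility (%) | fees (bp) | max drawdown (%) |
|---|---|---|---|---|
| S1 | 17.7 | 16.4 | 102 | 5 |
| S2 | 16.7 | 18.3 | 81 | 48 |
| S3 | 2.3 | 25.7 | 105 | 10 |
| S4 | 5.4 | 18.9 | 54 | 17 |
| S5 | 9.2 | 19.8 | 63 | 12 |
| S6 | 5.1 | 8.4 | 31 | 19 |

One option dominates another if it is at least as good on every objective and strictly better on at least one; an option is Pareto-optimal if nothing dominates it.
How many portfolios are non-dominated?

S1: not dominated (best expected return).
S2: not dominated.
S3: dominated by S1 (expected return 17.7≥2.3, volatility 16.4≤25.7, fees 102≤105, max drawdown 5≤10).
S4: not dominated.
S5: not dominated.
S6: not dominated (best volatility).
Pareto-optimal: S1, S2, S4, S5, S6 → 5.

5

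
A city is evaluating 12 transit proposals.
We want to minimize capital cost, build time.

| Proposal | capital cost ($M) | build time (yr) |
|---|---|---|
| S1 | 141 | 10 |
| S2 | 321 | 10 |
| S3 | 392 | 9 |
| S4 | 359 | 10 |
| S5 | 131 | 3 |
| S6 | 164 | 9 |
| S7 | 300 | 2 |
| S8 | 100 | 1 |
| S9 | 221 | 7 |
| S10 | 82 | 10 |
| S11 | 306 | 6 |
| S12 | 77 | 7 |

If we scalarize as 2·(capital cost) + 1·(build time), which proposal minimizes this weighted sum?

S1: 2·141 + 1·10 = 292
S2: 2·321 + 1·10 = 652
S3: 2·392 + 1·9 = 793
S4: 2·359 + 1·10 = 728
S5: 2·131 + 1·3 = 265
S6: 2·164 + 1·9 = 337
S7: 2·300 + 1·2 = 602
S8: 2·100 + 1·1 = 201
S9: 2·221 + 1·7 = 449
S10: 2·82 + 1·10 = 174
S11: 2·306 + 1·6 = 618
S12: 2·77 + 1·7 = 161
Lowest: S12 at 161.

S12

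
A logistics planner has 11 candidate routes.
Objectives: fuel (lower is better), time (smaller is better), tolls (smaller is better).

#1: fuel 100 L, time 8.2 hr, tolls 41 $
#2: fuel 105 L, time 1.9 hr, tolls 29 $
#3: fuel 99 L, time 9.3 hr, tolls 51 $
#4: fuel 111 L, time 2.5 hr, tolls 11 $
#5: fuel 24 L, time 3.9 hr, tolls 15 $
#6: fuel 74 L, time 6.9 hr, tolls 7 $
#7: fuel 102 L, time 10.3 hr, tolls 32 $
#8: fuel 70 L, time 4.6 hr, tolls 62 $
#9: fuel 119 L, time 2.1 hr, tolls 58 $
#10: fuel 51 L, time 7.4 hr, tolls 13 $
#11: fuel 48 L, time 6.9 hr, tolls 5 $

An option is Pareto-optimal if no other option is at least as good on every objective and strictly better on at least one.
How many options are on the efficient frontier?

#1: dominated by #5 (fuel 24≤100, time 3.9≤8.2, tolls 15≤41).
#2: not dominated (best time).
#3: dominated by #5 (fuel 24≤99, time 3.9≤9.3, tolls 15≤51).
#4: not dominated.
#5: not dominated (best fuel).
#6: dominated by #11 (fuel 48≤74, time 6.9≤6.9, tolls 5≤7).
#7: dominated by #5 (fuel 24≤102, time 3.9≤10.3, tolls 15≤32).
#8: dominated by #5 (fuel 24≤70, time 3.9≤4.6, tolls 15≤62).
#9: dominated by #2 (fuel 105≤119, time 1.9≤2.1, tolls 29≤58).
#10: dominated by #11 (fuel 48≤51, time 6.9≤7.4, tolls 5≤13).
#11: not dominated (best tolls).
Pareto-optimal: #2, #4, #5, #11 → 4.

4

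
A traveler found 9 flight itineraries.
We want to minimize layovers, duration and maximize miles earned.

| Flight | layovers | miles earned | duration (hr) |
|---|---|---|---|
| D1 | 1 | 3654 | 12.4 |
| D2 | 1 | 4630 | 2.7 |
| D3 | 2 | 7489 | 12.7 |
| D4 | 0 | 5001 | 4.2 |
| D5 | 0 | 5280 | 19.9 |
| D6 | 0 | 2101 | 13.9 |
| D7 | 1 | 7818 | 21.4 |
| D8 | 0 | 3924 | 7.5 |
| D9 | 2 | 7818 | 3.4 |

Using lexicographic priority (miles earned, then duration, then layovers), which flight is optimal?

First maximize miles earned: best is 7818, kept {D7, D9}.
Then minimize duration: best is 3.4, kept {D9}.

D9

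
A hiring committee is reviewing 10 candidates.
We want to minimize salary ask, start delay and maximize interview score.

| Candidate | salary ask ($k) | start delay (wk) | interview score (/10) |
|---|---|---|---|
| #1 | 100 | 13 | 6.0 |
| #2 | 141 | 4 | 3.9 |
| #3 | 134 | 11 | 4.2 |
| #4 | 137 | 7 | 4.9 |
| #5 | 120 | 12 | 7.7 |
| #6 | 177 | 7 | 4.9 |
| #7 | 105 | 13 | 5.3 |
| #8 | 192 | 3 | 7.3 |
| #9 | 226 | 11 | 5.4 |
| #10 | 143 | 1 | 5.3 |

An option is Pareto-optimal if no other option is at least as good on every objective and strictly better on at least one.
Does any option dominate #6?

Yes

#4 vs #6: salary ask 137≤177, start delay 7≤7, interview score 4.9≥4.9 — #4 is at least as good on every objective and strictly better on at least one, so #4 dominates #6.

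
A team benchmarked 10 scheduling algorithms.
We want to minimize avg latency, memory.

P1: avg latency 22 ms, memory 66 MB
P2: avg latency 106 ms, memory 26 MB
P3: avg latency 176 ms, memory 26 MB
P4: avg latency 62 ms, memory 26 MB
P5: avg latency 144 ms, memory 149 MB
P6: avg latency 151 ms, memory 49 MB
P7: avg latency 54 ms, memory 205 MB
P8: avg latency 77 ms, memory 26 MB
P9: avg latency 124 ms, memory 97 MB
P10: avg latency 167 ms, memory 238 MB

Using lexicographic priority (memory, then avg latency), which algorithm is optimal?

P4

First minimize memory: best is 26, kept {P2, P3, P4, P8}.
Then minimize avg latency: best is 62, kept {P4}.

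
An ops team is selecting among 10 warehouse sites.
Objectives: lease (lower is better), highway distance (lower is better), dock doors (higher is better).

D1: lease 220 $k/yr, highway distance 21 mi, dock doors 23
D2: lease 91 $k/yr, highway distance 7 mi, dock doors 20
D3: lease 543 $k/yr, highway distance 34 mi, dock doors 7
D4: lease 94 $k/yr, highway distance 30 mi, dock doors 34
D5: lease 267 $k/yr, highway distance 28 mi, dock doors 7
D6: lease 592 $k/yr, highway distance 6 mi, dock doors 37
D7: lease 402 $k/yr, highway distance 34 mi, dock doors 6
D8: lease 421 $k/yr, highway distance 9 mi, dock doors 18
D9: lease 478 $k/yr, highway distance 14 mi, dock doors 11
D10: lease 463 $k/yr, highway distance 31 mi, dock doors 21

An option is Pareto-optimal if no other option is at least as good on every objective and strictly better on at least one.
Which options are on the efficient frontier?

D1: not dominated.
D2: not dominated (best lease).
D3: dominated by D1 (lease 220≤543, highway distance 21≤34, dock doors 23≥7).
D4: not dominated.
D5: dominated by D1 (lease 220≤267, highway distance 21≤28, dock doors 23≥7).
D6: not dominated (best highway distance).
D7: dominated by D1 (lease 220≤402, highway distance 21≤34, dock doors 23≥6).
D8: dominated by D2 (lease 91≤421, highway distance 7≤9, dock doors 20≥18).
D9: dominated by D2 (lease 91≤478, highway distance 7≤14, dock doors 20≥11).
D10: dominated by D1 (lease 220≤463, highway distance 21≤31, dock doors 23≥21).

D1, D2, D4, D6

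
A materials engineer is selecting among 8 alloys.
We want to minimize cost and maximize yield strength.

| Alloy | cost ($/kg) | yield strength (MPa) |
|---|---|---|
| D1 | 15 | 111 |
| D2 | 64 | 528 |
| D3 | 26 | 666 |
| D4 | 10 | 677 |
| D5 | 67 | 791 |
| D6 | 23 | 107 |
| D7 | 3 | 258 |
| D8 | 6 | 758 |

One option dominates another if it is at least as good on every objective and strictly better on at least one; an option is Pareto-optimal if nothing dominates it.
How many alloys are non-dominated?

D1: dominated by D4 (cost 10≤15, yield strength 677≥111).
D2: dominated by D3 (cost 26≤64, yield strength 666≥528).
D3: dominated by D4 (cost 10≤26, yield strength 677≥666).
D4: dominated by D8 (cost 6≤10, yield strength 758≥677).
D5: not dominated (best yield strength).
D6: dominated by D1 (cost 15≤23, yield strength 111≥107).
D7: not dominated (best cost).
D8: not dominated.
Pareto-optimal: D5, D7, D8 → 3.

3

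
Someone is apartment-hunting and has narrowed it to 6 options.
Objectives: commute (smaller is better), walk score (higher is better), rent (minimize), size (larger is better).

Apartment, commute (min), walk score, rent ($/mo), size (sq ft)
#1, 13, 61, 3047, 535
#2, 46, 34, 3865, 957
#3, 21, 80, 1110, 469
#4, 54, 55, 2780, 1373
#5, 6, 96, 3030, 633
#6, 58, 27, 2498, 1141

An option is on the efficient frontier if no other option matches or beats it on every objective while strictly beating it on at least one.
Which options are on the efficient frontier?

#1: dominated by #5 (commute 6≤13, walk score 96≥61, rent 3030≤3047, size 633≥535).
#2: not dominated.
#3: not dominated (best rent).
#4: not dominated (best size).
#5: not dominated (best commute).
#6: not dominated.

#2, #3, #4, #5, #6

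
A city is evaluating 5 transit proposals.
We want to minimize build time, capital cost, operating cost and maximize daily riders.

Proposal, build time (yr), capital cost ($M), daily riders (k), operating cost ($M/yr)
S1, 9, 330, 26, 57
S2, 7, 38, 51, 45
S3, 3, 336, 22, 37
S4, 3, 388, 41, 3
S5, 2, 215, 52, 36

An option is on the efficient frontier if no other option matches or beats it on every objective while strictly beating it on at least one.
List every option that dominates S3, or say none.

S5: build time 2≤3, capital cost 215≤336, daily riders 52≥22, operating cost 36≤37 — dominates S3.
Others (S1, S2, S4) are each worse than S3 on at least one objective.

S5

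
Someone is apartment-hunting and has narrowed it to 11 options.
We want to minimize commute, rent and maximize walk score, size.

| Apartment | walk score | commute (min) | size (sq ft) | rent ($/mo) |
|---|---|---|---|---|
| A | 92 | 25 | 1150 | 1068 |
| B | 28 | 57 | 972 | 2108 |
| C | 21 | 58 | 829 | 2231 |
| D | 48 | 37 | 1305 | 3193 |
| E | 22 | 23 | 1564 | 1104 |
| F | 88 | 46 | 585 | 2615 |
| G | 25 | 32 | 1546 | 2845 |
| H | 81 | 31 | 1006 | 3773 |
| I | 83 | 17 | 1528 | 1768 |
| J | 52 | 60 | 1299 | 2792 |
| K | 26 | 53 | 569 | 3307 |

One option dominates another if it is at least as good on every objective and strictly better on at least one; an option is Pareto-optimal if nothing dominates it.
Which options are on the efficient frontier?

A: not dominated (best walk score).
B: dominated by A (walk score 92≥28, commute 25≤57, size 1150≥972, rent 1068≤2108).
C: dominated by A (walk score 92≥21, commute 25≤58, size 1150≥829, rent 1068≤2231).
D: dominated by I (walk score 83≥48, commute 17≤37, size 1528≥1305, rent 1768≤3193).
E: not dominated (best size).
F: dominated by A (walk score 92≥88, commute 25≤46, size 1150≥585, rent 1068≤2615).
G: not dominated.
H: dominated by A (walk score 92≥81, commute 25≤31, size 1150≥1006, rent 1068≤3773).
I: not dominated (best commute).
J: dominated by I (walk score 83≥52, commute 17≤60, size 1528≥1299, rent 1768≤2792).
K: dominated by A (walk score 92≥26, commute 25≤53, size 1150≥569, rent 1068≤3307).

A, E, G, I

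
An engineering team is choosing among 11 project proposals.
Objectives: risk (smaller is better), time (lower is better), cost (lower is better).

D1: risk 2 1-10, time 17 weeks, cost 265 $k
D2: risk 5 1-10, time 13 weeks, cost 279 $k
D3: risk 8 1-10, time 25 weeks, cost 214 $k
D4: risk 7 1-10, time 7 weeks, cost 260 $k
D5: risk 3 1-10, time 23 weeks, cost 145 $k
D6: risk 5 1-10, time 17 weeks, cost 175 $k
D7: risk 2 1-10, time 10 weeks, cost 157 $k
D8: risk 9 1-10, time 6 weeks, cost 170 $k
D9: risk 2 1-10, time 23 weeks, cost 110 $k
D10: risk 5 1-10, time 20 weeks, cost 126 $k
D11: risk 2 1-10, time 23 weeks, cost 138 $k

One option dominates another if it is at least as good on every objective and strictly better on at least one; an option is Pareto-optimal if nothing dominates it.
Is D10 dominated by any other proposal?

D1: worse on cost (265 vs 126).
D2: worse on cost (279 vs 126).
D3: worse on risk (8 vs 5).
D4: worse on risk (7 vs 5).
D5: worse on time (23 vs 20).
D6: worse on cost (175 vs 126).
D7: worse on cost (157 vs 126).
D8: worse on risk (9 vs 5).
D9: worse on time (23 vs 20).
D11: worse on time (23 vs 20).
No option is at least as good as D10 on every objective and strictly better on one.

No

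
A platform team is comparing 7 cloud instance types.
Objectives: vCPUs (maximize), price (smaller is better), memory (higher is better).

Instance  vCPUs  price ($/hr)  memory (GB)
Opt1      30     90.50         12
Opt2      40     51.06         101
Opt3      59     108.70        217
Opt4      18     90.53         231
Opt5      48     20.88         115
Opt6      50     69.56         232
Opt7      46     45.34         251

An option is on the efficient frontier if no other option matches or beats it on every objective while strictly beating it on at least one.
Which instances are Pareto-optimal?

Opt1: dominated by Opt2 (vCPUs 40≥30, price 51.06≤90.50, memory 101≥12).
Opt2: dominated by Opt5 (vCPUs 48≥40, price 20.88≤51.06, memory 115≥101).
Opt3: not dominated (best vCPUs).
Opt4: dominated by Opt6 (vCPUs 50≥18, price 69.56≤90.53, memory 232≥231).
Opt5: not dominated (best price).
Opt6: not dominated.
Opt7: not dominated (best memory).

Opt3, Opt5, Opt6, Opt7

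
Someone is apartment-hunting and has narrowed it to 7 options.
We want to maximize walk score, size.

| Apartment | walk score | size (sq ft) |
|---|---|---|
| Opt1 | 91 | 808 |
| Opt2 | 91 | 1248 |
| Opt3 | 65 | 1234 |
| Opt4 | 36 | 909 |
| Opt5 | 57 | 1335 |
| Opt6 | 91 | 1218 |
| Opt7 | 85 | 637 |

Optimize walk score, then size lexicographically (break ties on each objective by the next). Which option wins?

First maximize walk score: best is 91, kept {Opt1, Opt2, Opt6}.
Then maximize size: best is 1248, kept {Opt2}.

Opt2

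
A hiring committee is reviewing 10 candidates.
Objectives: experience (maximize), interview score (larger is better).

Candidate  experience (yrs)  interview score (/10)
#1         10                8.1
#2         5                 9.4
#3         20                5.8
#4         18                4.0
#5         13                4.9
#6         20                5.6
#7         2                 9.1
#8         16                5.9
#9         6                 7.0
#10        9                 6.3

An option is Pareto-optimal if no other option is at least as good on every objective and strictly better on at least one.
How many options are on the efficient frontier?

#1: not dominated.
#2: not dominated (best interview score).
#3: not dominated.
#4: dominated by #3 (experience 20≥18, interview score 5.8≥4.0).
#5: dominated by #3 (experience 20≥13, interview score 5.8≥4.9).
#6: dominated by #3 (experience 20≥20, interview score 5.8≥5.6).
#7: dominated by #2 (experience 5≥2, interview score 9.4≥9.1).
#8: not dominated.
#9: dominated by #1 (experience 10≥6, interview score 8.1≥7.0).
#10: dominated by #1 (experience 10≥9, interview score 8.1≥6.3).
Pareto-optimal: #1, #2, #3, #8 → 4.

4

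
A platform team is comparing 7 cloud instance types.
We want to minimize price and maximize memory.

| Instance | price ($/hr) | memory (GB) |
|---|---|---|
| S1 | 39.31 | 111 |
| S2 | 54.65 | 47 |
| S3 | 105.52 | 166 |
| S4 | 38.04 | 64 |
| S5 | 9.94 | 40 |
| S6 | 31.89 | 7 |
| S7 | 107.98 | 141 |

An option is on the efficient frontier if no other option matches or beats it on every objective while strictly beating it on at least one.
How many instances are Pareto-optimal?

4

S1: not dominated.
S2: dominated by S1 (price 39.31≤54.65, memory 111≥47).
S3: not dominated (best memory).
S4: not dominated.
S5: not dominated (best price).
S6: dominated by S5 (price 9.94≤31.89, memory 40≥7).
S7: dominated by S3 (price 105.52≤107.98, memory 166≥141).
Pareto-optimal: S1, S3, S4, S5 → 4.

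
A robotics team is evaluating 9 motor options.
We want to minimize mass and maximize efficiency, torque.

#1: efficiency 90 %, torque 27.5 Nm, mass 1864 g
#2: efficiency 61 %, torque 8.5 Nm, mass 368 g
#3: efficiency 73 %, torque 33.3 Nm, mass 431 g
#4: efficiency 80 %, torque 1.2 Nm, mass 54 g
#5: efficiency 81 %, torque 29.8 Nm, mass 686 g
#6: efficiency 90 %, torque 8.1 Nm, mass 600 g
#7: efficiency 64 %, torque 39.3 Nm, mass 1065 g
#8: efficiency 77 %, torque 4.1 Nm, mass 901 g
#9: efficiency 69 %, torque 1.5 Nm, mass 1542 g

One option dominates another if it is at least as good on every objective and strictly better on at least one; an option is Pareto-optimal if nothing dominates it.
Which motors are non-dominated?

#1: not dominated.
#2: not dominated.
#3: not dominated.
#4: not dominated (best mass).
#5: not dominated.
#6: not dominated.
#7: not dominated (best torque).
#8: dominated by #5 (efficiency 81≥77, torque 29.8≥4.1, mass 686≤901).
#9: dominated by #3 (efficiency 73≥69, torque 33.3≥1.5, mass 431≤1542).

#1, #2, #3, #4, #5, #6, #7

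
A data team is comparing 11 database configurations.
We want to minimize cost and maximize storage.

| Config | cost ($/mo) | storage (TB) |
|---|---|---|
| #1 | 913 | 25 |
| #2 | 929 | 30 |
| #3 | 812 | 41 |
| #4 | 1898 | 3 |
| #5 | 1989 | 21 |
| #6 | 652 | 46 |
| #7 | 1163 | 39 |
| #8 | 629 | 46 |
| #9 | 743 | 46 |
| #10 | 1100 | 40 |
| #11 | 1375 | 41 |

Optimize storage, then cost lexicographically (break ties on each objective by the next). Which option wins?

#8

First maximize storage: best is 46, kept {#6, #8, #9}.
Then minimize cost: best is 629, kept {#8}.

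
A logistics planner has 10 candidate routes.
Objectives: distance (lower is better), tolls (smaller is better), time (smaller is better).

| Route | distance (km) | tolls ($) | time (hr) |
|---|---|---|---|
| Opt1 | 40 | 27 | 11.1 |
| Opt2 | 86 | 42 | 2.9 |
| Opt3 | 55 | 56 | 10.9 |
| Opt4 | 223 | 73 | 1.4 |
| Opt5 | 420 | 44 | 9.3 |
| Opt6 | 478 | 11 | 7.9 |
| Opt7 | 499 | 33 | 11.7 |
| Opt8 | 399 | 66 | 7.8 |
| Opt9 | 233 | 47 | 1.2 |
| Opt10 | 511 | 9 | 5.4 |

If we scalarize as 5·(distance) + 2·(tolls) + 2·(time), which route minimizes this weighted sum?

Opt1

Opt1: 5·40 + 2·27 + 2·11.1 = 276.2
Opt2: 5·86 + 2·42 + 2·2.9 = 519.8
Opt3: 5·55 + 2·56 + 2·10.9 = 408.8
Opt4: 5·223 + 2·73 + 2·1.4 = 1263.8
Opt5: 5·420 + 2·44 + 2·9.3 = 2206.6
Opt6: 5·478 + 2·11 + 2·7.9 = 2427.8
Opt7: 5·499 + 2·33 + 2·11.7 = 2584.4
Opt8: 5·399 + 2·66 + 2·7.8 = 2142.6
Opt9: 5·233 + 2·47 + 2·1.2 = 1261.4
Opt10: 5·511 + 2·9 + 2·5.4 = 2583.8
Lowest: Opt1 at 276.2.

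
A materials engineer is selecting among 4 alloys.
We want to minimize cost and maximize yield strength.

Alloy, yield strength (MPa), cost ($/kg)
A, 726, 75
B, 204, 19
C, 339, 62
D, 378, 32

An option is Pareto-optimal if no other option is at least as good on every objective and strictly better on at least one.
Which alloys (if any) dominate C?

D: yield strength 378≥339, cost 32≤62 — dominates C.
Others (A, B) are each worse than C on at least one objective.

D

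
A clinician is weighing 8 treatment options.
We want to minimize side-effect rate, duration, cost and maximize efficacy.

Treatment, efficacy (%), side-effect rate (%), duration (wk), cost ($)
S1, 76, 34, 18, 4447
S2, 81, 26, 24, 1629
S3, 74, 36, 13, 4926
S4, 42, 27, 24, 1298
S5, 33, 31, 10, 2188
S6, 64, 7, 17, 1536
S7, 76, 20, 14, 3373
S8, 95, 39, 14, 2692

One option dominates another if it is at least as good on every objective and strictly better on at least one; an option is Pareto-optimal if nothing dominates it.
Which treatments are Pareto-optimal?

S2, S3, S4, S5, S6, S7, S8

S1: dominated by S7 (efficacy 76≥76, side-effect rate 20≤34, duration 14≤18, cost 3373≤4447).
S2: not dominated.
S3: not dominated.
S4: not dominated (best cost).
S5: not dominated (best duration).
S6: not dominated (best side-effect rate).
S7: not dominated.
S8: not dominated (best efficacy).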